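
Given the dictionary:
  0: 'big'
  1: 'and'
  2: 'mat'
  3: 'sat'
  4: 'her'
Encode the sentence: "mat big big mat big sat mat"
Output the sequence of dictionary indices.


Look up each word in the dictionary:
  'mat' -> 2
  'big' -> 0
  'big' -> 0
  'mat' -> 2
  'big' -> 0
  'sat' -> 3
  'mat' -> 2

Encoded: [2, 0, 0, 2, 0, 3, 2]


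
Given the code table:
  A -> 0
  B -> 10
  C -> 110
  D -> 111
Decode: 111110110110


Decoding:
111 -> D
110 -> C
110 -> C
110 -> C


Result: DCCC


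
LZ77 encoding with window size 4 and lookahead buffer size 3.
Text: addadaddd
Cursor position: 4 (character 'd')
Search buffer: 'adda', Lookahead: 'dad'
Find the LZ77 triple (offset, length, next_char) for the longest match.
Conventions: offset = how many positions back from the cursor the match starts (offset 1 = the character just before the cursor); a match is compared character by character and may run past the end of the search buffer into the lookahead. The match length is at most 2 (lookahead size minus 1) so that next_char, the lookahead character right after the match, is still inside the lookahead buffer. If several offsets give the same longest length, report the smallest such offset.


Try each offset into the search buffer:
  offset=1 (pos 3, char 'a'): match length 0
  offset=2 (pos 2, char 'd'): match length 2
  offset=3 (pos 1, char 'd'): match length 1
  offset=4 (pos 0, char 'a'): match length 0
Longest match has length 2 at offset 2.
next_char = character at position 4 + 2 = 6 -> 'd'

Best match: offset=2, length=2 (matching 'da' starting at position 2)
LZ77 triple: (2, 2, 'd')


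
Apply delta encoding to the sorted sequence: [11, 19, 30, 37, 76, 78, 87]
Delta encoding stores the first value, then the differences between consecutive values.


First value: 11
Deltas:
  19 - 11 = 8
  30 - 19 = 11
  37 - 30 = 7
  76 - 37 = 39
  78 - 76 = 2
  87 - 78 = 9


Delta encoded: [11, 8, 11, 7, 39, 2, 9]


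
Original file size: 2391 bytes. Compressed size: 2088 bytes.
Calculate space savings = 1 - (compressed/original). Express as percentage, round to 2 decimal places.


ratio = compressed/original = 2088/2391 = 0.873275
savings = 1 - ratio = 1 - 0.873275 = 0.126725
as a percentage: 0.126725 * 100 = 12.67%

Space savings = 1 - 2088/2391 = 12.67%


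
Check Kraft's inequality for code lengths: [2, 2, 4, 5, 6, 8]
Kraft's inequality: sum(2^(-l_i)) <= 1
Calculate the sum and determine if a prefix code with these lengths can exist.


Sum = 2^(-2) + 2^(-2) + 2^(-4) + 2^(-5) + 2^(-6) + 2^(-8)
    = 0.25 + 0.25 + 0.0625 + 0.03125 + 0.015625 + 0.00390625
    = 157/256 = 0.61328125
Since 0.61328125 <= 1, Kraft's inequality IS satisfied.
A prefix code with these lengths CAN exist.

Kraft sum = 0.61328125. Satisfied.


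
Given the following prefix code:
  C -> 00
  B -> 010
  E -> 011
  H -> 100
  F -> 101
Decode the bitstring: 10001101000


Decoding step by step:
Bits 100 -> H
Bits 011 -> E
Bits 010 -> B
Bits 00 -> C


Decoded message: HEBC


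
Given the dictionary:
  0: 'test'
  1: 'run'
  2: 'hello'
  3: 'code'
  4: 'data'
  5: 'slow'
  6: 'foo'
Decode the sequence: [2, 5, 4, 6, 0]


Look up each index in the dictionary:
  2 -> 'hello'
  5 -> 'slow'
  4 -> 'data'
  6 -> 'foo'
  0 -> 'test'

Decoded: "hello slow data foo test"


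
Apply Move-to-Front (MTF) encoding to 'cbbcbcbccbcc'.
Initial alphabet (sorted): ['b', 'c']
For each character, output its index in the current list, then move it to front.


MTF encoding:
'c': index 1 in ['b', 'c'] -> ['c', 'b']
'b': index 1 in ['c', 'b'] -> ['b', 'c']
'b': index 0 in ['b', 'c'] -> ['b', 'c']
'c': index 1 in ['b', 'c'] -> ['c', 'b']
'b': index 1 in ['c', 'b'] -> ['b', 'c']
'c': index 1 in ['b', 'c'] -> ['c', 'b']
'b': index 1 in ['c', 'b'] -> ['b', 'c']
'c': index 1 in ['b', 'c'] -> ['c', 'b']
'c': index 0 in ['c', 'b'] -> ['c', 'b']
'b': index 1 in ['c', 'b'] -> ['b', 'c']
'c': index 1 in ['b', 'c'] -> ['c', 'b']
'c': index 0 in ['c', 'b'] -> ['c', 'b']


Output: [1, 1, 0, 1, 1, 1, 1, 1, 0, 1, 1, 0]


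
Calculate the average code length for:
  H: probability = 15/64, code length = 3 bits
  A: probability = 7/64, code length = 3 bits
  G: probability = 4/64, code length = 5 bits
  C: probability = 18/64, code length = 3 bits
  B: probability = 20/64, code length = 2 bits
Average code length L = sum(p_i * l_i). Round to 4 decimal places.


Weighted contributions p_i * l_i:
  H: (15/64) * 3 = 45/64
  A: (7/64) * 3 = 21/64
  G: (4/64) * 5 = 20/64
  C: (18/64) * 3 = 54/64
  B: (20/64) * 2 = 40/64
Sum = (45 + 21 + 20 + 54 + 40)/64 = 180/64

L = 180/64 = 2.8125 bits/symbol


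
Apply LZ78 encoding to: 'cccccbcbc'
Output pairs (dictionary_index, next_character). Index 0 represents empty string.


LZ78 encoding steps:
Dictionary: {0: ''}
Step 1: w='' (idx 0), next='c' -> output (0, 'c'), add 'c' as idx 1
Step 2: w='c' (idx 1), next='c' -> output (1, 'c'), add 'cc' as idx 2
Step 3: w='cc' (idx 2), next='b' -> output (2, 'b'), add 'ccb' as idx 3
Step 4: w='c' (idx 1), next='b' -> output (1, 'b'), add 'cb' as idx 4
Step 5: w='c' (idx 1), end of input -> output (1, '')


Encoded: [(0, 'c'), (1, 'c'), (2, 'b'), (1, 'b'), (1, '')]


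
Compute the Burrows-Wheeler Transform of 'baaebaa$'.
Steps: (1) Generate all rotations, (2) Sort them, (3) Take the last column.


Rotations (sorted):
  0: $baaebaa -> last char: a
  1: a$baaeba -> last char: a
  2: aa$baaeb -> last char: b
  3: aaebaa$b -> last char: b
  4: aebaa$ba -> last char: a
  5: baa$baae -> last char: e
  6: baaebaa$ -> last char: $
  7: ebaa$baa -> last char: a


BWT = aabbae$a


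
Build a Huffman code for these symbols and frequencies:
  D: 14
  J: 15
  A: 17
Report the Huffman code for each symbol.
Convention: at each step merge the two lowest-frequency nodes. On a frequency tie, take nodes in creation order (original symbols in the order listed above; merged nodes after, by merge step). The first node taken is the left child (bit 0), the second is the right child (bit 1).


Huffman tree construction:
Step 1: Merge D(14) + J(15) = 29
Step 2: Merge A(17) + (D+J)(29) = 46
Read each symbol's code off the tree from the root (left child = 0, right child = 1).

Codes:
  D: 10 (length 2)
  J: 11 (length 2)
  A: 0 (length 1)
Average code length: 75/46 = 1.6304 bits/symbol


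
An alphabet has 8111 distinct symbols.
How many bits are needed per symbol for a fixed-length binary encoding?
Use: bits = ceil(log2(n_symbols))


log2(8111) = 12.9857
Bracket: 2^12 = 4096 < 8111 <= 2^13 = 8192
So ceil(log2(8111)) = 13

bits = ceil(log2(8111)) = ceil(12.9857) = 13 bits


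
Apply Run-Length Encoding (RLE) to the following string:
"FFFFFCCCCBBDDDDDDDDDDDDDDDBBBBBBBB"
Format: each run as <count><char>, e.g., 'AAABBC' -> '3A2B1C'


Scanning runs left to right:
  i=0: run of 'F' x 5 -> '5F'
  i=5: run of 'C' x 4 -> '4C'
  i=9: run of 'B' x 2 -> '2B'
  i=11: run of 'D' x 15 -> '15D'
  i=26: run of 'B' x 8 -> '8B'

RLE = 5F4C2B15D8B


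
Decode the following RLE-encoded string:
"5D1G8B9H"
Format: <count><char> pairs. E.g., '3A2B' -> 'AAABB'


Expanding each <count><char> pair:
  5D -> 'DDDDD'
  1G -> 'G'
  8B -> 'BBBBBBBB'
  9H -> 'HHHHHHHHH'

Decoded = DDDDDGBBBBBBBBHHHHHHHHH


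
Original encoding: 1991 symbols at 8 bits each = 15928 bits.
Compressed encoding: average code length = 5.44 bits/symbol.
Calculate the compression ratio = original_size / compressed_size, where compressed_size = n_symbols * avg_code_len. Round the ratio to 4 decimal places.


original_size = n_symbols * orig_bits = 1991 * 8 = 15928 bits
compressed_size = n_symbols * avg_code_len = 1991 * 5.44 = 10831.04 bits
ratio = original_size / compressed_size = 15928 / 10831.04 = 1.4706

Compression ratio = 1.4706


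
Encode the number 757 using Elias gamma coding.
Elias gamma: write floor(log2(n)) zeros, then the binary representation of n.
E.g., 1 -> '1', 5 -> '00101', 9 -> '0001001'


num_bits = floor(log2(757)) + 1 = 10
leading_zeros = num_bits - 1 = 9
binary(757) = 1011110101

Elias gamma(757) = '000000000' + '1011110101' = 0000000001011110101 (19 bits)


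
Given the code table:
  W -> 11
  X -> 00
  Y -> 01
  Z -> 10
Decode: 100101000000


Decoding:
10 -> Z
01 -> Y
01 -> Y
00 -> X
00 -> X
00 -> X


Result: ZYYXXX


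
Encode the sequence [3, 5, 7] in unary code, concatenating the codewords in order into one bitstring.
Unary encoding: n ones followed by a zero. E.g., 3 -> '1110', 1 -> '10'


Encode each number as n ones followed by a terminating 0:
  3 -> 1110 (4 bits)
  5 -> 111110 (6 bits)
  7 -> 11111110 (8 bits)
Total length = 4 + 6 + 8 = 18 bits.

Unary([3, 5, 7]) = 111011111011111110 (18 bits)


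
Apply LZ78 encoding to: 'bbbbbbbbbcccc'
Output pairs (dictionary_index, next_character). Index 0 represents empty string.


LZ78 encoding steps:
Dictionary: {0: ''}
Step 1: w='' (idx 0), next='b' -> output (0, 'b'), add 'b' as idx 1
Step 2: w='b' (idx 1), next='b' -> output (1, 'b'), add 'bb' as idx 2
Step 3: w='bb' (idx 2), next='b' -> output (2, 'b'), add 'bbb' as idx 3
Step 4: w='bbb' (idx 3), next='c' -> output (3, 'c'), add 'bbbc' as idx 4
Step 5: w='' (idx 0), next='c' -> output (0, 'c'), add 'c' as idx 5
Step 6: w='c' (idx 5), next='c' -> output (5, 'c'), add 'cc' as idx 6


Encoded: [(0, 'b'), (1, 'b'), (2, 'b'), (3, 'c'), (0, 'c'), (5, 'c')]


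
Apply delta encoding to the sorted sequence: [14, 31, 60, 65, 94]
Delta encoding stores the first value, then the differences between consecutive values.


First value: 14
Deltas:
  31 - 14 = 17
  60 - 31 = 29
  65 - 60 = 5
  94 - 65 = 29


Delta encoded: [14, 17, 29, 5, 29]


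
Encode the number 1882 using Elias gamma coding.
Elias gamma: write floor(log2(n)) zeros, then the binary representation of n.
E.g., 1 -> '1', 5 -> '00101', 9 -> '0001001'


num_bits = floor(log2(1882)) + 1 = 11
leading_zeros = num_bits - 1 = 10
binary(1882) = 11101011010

Elias gamma(1882) = '0000000000' + '11101011010' = 000000000011101011010 (21 bits)


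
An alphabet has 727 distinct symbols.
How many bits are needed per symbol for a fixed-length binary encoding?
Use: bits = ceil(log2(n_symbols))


log2(727) = 9.5058
Bracket: 2^9 = 512 < 727 <= 2^10 = 1024
So ceil(log2(727)) = 10

bits = ceil(log2(727)) = ceil(9.5058) = 10 bits


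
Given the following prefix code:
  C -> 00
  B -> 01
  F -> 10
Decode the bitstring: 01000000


Decoding step by step:
Bits 01 -> B
Bits 00 -> C
Bits 00 -> C
Bits 00 -> C


Decoded message: BCCC


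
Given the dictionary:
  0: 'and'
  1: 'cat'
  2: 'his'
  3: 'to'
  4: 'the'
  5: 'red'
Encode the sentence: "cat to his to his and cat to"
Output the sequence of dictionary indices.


Look up each word in the dictionary:
  'cat' -> 1
  'to' -> 3
  'his' -> 2
  'to' -> 3
  'his' -> 2
  'and' -> 0
  'cat' -> 1
  'to' -> 3

Encoded: [1, 3, 2, 3, 2, 0, 1, 3]


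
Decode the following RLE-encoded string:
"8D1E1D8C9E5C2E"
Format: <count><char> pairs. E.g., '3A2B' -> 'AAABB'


Expanding each <count><char> pair:
  8D -> 'DDDDDDDD'
  1E -> 'E'
  1D -> 'D'
  8C -> 'CCCCCCCC'
  9E -> 'EEEEEEEEE'
  5C -> 'CCCCC'
  2E -> 'EE'

Decoded = DDDDDDDDEDCCCCCCCCEEEEEEEEECCCCCEE


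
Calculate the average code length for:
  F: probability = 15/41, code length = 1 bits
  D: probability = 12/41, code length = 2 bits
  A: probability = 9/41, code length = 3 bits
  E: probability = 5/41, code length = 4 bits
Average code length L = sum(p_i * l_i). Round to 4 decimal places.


Weighted contributions p_i * l_i:
  F: (15/41) * 1 = 15/41
  D: (12/41) * 2 = 24/41
  A: (9/41) * 3 = 27/41
  E: (5/41) * 4 = 20/41
Sum = (15 + 24 + 27 + 20)/41 = 86/41

L = 86/41 = 2.0976 bits/symbol


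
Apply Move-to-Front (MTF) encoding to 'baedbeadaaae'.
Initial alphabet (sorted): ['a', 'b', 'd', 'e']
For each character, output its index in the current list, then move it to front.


MTF encoding:
'b': index 1 in ['a', 'b', 'd', 'e'] -> ['b', 'a', 'd', 'e']
'a': index 1 in ['b', 'a', 'd', 'e'] -> ['a', 'b', 'd', 'e']
'e': index 3 in ['a', 'b', 'd', 'e'] -> ['e', 'a', 'b', 'd']
'd': index 3 in ['e', 'a', 'b', 'd'] -> ['d', 'e', 'a', 'b']
'b': index 3 in ['d', 'e', 'a', 'b'] -> ['b', 'd', 'e', 'a']
'e': index 2 in ['b', 'd', 'e', 'a'] -> ['e', 'b', 'd', 'a']
'a': index 3 in ['e', 'b', 'd', 'a'] -> ['a', 'e', 'b', 'd']
'd': index 3 in ['a', 'e', 'b', 'd'] -> ['d', 'a', 'e', 'b']
'a': index 1 in ['d', 'a', 'e', 'b'] -> ['a', 'd', 'e', 'b']
'a': index 0 in ['a', 'd', 'e', 'b'] -> ['a', 'd', 'e', 'b']
'a': index 0 in ['a', 'd', 'e', 'b'] -> ['a', 'd', 'e', 'b']
'e': index 2 in ['a', 'd', 'e', 'b'] -> ['e', 'a', 'd', 'b']


Output: [1, 1, 3, 3, 3, 2, 3, 3, 1, 0, 0, 2]


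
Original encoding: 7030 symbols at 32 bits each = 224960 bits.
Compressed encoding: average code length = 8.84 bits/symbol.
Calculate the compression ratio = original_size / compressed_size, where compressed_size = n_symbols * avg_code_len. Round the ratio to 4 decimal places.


original_size = n_symbols * orig_bits = 7030 * 32 = 224960 bits
compressed_size = n_symbols * avg_code_len = 7030 * 8.84 = 62145.2 bits
ratio = original_size / compressed_size = 224960 / 62145.2 = 3.6199

Compression ratio = 3.6199


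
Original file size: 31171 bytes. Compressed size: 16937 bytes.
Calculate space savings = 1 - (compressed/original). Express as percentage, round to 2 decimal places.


ratio = compressed/original = 16937/31171 = 0.543358
savings = 1 - ratio = 1 - 0.543358 = 0.456642
as a percentage: 0.456642 * 100 = 45.66%

Space savings = 1 - 16937/31171 = 45.66%


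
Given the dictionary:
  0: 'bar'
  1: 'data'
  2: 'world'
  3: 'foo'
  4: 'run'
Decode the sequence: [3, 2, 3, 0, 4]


Look up each index in the dictionary:
  3 -> 'foo'
  2 -> 'world'
  3 -> 'foo'
  0 -> 'bar'
  4 -> 'run'

Decoded: "foo world foo bar run"


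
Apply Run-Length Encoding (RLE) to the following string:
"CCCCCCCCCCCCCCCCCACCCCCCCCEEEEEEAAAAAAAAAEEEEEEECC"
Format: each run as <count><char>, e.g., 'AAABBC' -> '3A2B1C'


Scanning runs left to right:
  i=0: run of 'C' x 17 -> '17C'
  i=17: run of 'A' x 1 -> '1A'
  i=18: run of 'C' x 8 -> '8C'
  i=26: run of 'E' x 6 -> '6E'
  i=32: run of 'A' x 9 -> '9A'
  i=41: run of 'E' x 7 -> '7E'
  i=48: run of 'C' x 2 -> '2C'

RLE = 17C1A8C6E9A7E2C


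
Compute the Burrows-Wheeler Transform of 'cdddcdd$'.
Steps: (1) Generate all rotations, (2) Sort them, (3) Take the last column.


Rotations (sorted):
  0: $cdddcdd -> last char: d
  1: cdd$cddd -> last char: d
  2: cdddcdd$ -> last char: $
  3: d$cdddcd -> last char: d
  4: dcdd$cdd -> last char: d
  5: dd$cdddc -> last char: c
  6: ddcdd$cd -> last char: d
  7: dddcdd$c -> last char: c


BWT = dd$ddcdc


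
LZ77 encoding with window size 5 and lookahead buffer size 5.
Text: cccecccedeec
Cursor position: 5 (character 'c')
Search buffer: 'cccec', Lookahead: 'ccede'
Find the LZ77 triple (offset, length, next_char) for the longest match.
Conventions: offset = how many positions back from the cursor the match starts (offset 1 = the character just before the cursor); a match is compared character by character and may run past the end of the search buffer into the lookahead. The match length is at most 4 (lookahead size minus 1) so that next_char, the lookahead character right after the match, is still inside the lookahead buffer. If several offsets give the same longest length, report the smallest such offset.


Try each offset into the search buffer:
  offset=1 (pos 4, char 'c'): match length 2
  offset=2 (pos 3, char 'e'): match length 0
  offset=3 (pos 2, char 'c'): match length 1
  offset=4 (pos 1, char 'c'): match length 3
  offset=5 (pos 0, char 'c'): match length 2
Longest match has length 3 at offset 4.
next_char = character at position 5 + 3 = 8 -> 'd'

Best match: offset=4, length=3 (matching 'cce' starting at position 1)
LZ77 triple: (4, 3, 'd')


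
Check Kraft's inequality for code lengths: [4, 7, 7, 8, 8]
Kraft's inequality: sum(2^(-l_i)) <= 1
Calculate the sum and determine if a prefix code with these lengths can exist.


Sum = 2^(-4) + 2^(-7) + 2^(-7) + 2^(-8) + 2^(-8)
    = 0.0625 + 0.0078125 + 0.0078125 + 0.00390625 + 0.00390625
    = 22/256 = 0.0859375
Since 0.0859375 <= 1, Kraft's inequality IS satisfied.
A prefix code with these lengths CAN exist.

Kraft sum = 0.0859375. Satisfied.


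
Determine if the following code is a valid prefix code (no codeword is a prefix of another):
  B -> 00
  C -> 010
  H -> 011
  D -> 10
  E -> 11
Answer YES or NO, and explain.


Checking each pair (does one codeword prefix another?):
  B='00' vs C='010': no prefix
  B='00' vs H='011': no prefix
  B='00' vs D='10': no prefix
  B='00' vs E='11': no prefix
  C='010' vs B='00': no prefix
  C='010' vs H='011': no prefix
  C='010' vs D='10': no prefix
  C='010' vs E='11': no prefix
  H='011' vs B='00': no prefix
  H='011' vs C='010': no prefix
  H='011' vs D='10': no prefix
  H='011' vs E='11': no prefix
  D='10' vs B='00': no prefix
  D='10' vs C='010': no prefix
  D='10' vs H='011': no prefix
  D='10' vs E='11': no prefix
  E='11' vs B='00': no prefix
  E='11' vs C='010': no prefix
  E='11' vs H='011': no prefix
  E='11' vs D='10': no prefix
No violation found over all pairs.

YES -- this is a valid prefix code. No codeword is a prefix of any other codeword.


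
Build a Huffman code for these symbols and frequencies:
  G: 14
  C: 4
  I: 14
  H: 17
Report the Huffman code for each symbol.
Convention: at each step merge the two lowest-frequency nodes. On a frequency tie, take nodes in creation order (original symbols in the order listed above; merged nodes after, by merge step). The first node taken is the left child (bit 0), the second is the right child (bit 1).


Huffman tree construction:
Step 1: Merge C(4) + G(14) = 18
Step 2: Merge I(14) + H(17) = 31
Step 3: Merge (C+G)(18) + (I+H)(31) = 49
Read each symbol's code off the tree from the root (left child = 0, right child = 1).

Codes:
  G: 01 (length 2)
  C: 00 (length 2)
  I: 10 (length 2)
  H: 11 (length 2)
Average code length: 98/49 = 2.0000 bits/symbol


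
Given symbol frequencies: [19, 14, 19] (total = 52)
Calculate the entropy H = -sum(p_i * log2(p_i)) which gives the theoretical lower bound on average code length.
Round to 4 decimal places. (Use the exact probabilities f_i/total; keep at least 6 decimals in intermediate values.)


Per-symbol terms -p_i * log2(p_i) with p_i = f_i/52:
  p = 19/52 = 0.365385: log2(p) = -1.452512, -p*log2(p) = 0.530726
  p = 14/52 = 0.269231: log2(p) = -1.893085, -p*log2(p) = 0.509677
  p = 19/52 = 0.365385: log2(p) = -1.452512, -p*log2(p) = 0.530726
H = 0.530726 + 0.509677 + 0.530726 = 1.571129

H = 1.5711 bits/symbol


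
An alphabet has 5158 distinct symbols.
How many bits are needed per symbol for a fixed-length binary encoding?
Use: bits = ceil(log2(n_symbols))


log2(5158) = 12.3326
Bracket: 2^12 = 4096 < 5158 <= 2^13 = 8192
So ceil(log2(5158)) = 13

bits = ceil(log2(5158)) = ceil(12.3326) = 13 bits


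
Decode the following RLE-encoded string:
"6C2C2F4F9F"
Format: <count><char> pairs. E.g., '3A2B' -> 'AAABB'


Expanding each <count><char> pair:
  6C -> 'CCCCCC'
  2C -> 'CC'
  2F -> 'FF'
  4F -> 'FFFF'
  9F -> 'FFFFFFFFF'

Decoded = CCCCCCCCFFFFFFFFFFFFFFF


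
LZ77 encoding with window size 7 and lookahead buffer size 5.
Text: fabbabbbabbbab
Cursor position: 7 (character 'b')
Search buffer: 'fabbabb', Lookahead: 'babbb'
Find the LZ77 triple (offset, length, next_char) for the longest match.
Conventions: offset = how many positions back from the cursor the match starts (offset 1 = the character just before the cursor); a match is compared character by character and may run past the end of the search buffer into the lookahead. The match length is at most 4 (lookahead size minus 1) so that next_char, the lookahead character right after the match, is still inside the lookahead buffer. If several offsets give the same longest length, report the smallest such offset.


Try each offset into the search buffer:
  offset=1 (pos 6, char 'b'): match length 1
  offset=2 (pos 5, char 'b'): match length 1
  offset=3 (pos 4, char 'a'): match length 0
  offset=4 (pos 3, char 'b'): match length 4
  offset=5 (pos 2, char 'b'): match length 1
  offset=6 (pos 1, char 'a'): match length 0
  offset=7 (pos 0, char 'f'): match length 0
Longest match has length 4 at offset 4.
next_char = character at position 7 + 4 = 11 -> 'b'

Best match: offset=4, length=4 (matching 'babb' starting at position 3)
LZ77 triple: (4, 4, 'b')


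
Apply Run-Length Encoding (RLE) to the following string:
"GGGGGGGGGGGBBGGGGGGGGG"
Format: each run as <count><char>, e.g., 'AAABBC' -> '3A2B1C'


Scanning runs left to right:
  i=0: run of 'G' x 11 -> '11G'
  i=11: run of 'B' x 2 -> '2B'
  i=13: run of 'G' x 9 -> '9G'

RLE = 11G2B9G


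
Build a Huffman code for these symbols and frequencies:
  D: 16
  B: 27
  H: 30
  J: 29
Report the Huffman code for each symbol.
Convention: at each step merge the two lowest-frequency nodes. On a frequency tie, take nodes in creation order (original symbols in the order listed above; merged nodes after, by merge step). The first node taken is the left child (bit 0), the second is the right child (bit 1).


Huffman tree construction:
Step 1: Merge D(16) + B(27) = 43
Step 2: Merge J(29) + H(30) = 59
Step 3: Merge (D+B)(43) + (J+H)(59) = 102
Read each symbol's code off the tree from the root (left child = 0, right child = 1).

Codes:
  D: 00 (length 2)
  B: 01 (length 2)
  H: 11 (length 2)
  J: 10 (length 2)
Average code length: 204/102 = 2.0000 bits/symbol


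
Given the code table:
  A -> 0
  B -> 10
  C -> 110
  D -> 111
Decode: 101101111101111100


Decoding:
10 -> B
110 -> C
111 -> D
110 -> C
111 -> D
110 -> C
0 -> A


Result: BCDCDCA


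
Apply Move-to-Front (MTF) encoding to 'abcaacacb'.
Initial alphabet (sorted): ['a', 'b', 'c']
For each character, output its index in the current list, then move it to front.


MTF encoding:
'a': index 0 in ['a', 'b', 'c'] -> ['a', 'b', 'c']
'b': index 1 in ['a', 'b', 'c'] -> ['b', 'a', 'c']
'c': index 2 in ['b', 'a', 'c'] -> ['c', 'b', 'a']
'a': index 2 in ['c', 'b', 'a'] -> ['a', 'c', 'b']
'a': index 0 in ['a', 'c', 'b'] -> ['a', 'c', 'b']
'c': index 1 in ['a', 'c', 'b'] -> ['c', 'a', 'b']
'a': index 1 in ['c', 'a', 'b'] -> ['a', 'c', 'b']
'c': index 1 in ['a', 'c', 'b'] -> ['c', 'a', 'b']
'b': index 2 in ['c', 'a', 'b'] -> ['b', 'c', 'a']


Output: [0, 1, 2, 2, 0, 1, 1, 1, 2]


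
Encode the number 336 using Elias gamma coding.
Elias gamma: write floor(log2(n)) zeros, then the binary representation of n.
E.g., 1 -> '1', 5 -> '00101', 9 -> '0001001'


num_bits = floor(log2(336)) + 1 = 9
leading_zeros = num_bits - 1 = 8
binary(336) = 101010000

Elias gamma(336) = '00000000' + '101010000' = 00000000101010000 (17 bits)


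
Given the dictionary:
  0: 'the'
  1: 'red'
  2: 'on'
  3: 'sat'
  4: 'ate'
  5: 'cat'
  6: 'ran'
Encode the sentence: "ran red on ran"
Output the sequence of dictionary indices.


Look up each word in the dictionary:
  'ran' -> 6
  'red' -> 1
  'on' -> 2
  'ran' -> 6

Encoded: [6, 1, 2, 6]


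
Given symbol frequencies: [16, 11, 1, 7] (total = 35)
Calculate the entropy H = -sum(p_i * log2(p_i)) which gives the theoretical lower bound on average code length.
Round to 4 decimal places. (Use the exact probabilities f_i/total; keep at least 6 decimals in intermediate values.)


Per-symbol terms -p_i * log2(p_i) with p_i = f_i/35:
  p = 16/35 = 0.457143: log2(p) = -1.129283, -p*log2(p) = 0.516244
  p = 11/35 = 0.314286: log2(p) = -1.669851, -p*log2(p) = 0.524810
  p = 1/35 = 0.028571: log2(p) = -5.129283, -p*log2(p) = 0.146551
  p = 7/35 = 0.200000: log2(p) = -2.321928, -p*log2(p) = 0.464386
H = 0.516244 + 0.524810 + 0.146551 + 0.464386 = 1.651991

H = 1.652 bits/symbol


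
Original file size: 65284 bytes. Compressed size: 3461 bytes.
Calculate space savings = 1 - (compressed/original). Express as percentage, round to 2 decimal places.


ratio = compressed/original = 3461/65284 = 0.053015
savings = 1 - ratio = 1 - 0.053015 = 0.946985
as a percentage: 0.946985 * 100 = 94.7%

Space savings = 1 - 3461/65284 = 94.7%


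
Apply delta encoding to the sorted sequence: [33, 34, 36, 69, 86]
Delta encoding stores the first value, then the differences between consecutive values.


First value: 33
Deltas:
  34 - 33 = 1
  36 - 34 = 2
  69 - 36 = 33
  86 - 69 = 17


Delta encoded: [33, 1, 2, 33, 17]


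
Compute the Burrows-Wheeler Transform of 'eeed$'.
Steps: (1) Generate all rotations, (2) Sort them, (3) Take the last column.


Rotations (sorted):
  0: $eeed -> last char: d
  1: d$eee -> last char: e
  2: ed$ee -> last char: e
  3: eed$e -> last char: e
  4: eeed$ -> last char: $


BWT = deee$


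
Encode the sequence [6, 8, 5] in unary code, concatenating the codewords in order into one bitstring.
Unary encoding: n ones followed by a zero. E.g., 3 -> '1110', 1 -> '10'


Encode each number as n ones followed by a terminating 0:
  6 -> 1111110 (7 bits)
  8 -> 111111110 (9 bits)
  5 -> 111110 (6 bits)
Total length = 7 + 9 + 6 = 22 bits.

Unary([6, 8, 5]) = 1111110111111110111110 (22 bits)


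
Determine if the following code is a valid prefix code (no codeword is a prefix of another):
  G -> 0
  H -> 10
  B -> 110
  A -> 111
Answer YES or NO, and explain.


Checking each pair (does one codeword prefix another?):
  G='0' vs H='10': no prefix
  G='0' vs B='110': no prefix
  G='0' vs A='111': no prefix
  H='10' vs G='0': no prefix
  H='10' vs B='110': no prefix
  H='10' vs A='111': no prefix
  B='110' vs G='0': no prefix
  B='110' vs H='10': no prefix
  B='110' vs A='111': no prefix
  A='111' vs G='0': no prefix
  A='111' vs H='10': no prefix
  A='111' vs B='110': no prefix
No violation found over all pairs.

YES -- this is a valid prefix code. No codeword is a prefix of any other codeword.


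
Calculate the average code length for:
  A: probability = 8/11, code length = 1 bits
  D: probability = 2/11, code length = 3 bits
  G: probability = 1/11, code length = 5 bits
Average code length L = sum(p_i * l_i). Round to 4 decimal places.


Weighted contributions p_i * l_i:
  A: (8/11) * 1 = 8/11
  D: (2/11) * 3 = 6/11
  G: (1/11) * 5 = 5/11
Sum = (8 + 6 + 5)/11 = 19/11

L = 19/11 = 1.7273 bits/symbol


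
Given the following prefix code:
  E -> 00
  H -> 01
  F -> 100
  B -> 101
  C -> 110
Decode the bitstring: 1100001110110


Decoding step by step:
Bits 110 -> C
Bits 00 -> E
Bits 01 -> H
Bits 110 -> C
Bits 110 -> C


Decoded message: CEHCC


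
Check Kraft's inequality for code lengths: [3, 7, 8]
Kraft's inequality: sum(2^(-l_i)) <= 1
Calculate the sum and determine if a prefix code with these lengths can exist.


Sum = 2^(-3) + 2^(-7) + 2^(-8)
    = 0.125 + 0.0078125 + 0.00390625
    = 35/256 = 0.13671875
Since 0.13671875 <= 1, Kraft's inequality IS satisfied.
A prefix code with these lengths CAN exist.

Kraft sum = 0.13671875. Satisfied.


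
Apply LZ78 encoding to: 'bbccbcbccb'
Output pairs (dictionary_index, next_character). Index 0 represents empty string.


LZ78 encoding steps:
Dictionary: {0: ''}
Step 1: w='' (idx 0), next='b' -> output (0, 'b'), add 'b' as idx 1
Step 2: w='b' (idx 1), next='c' -> output (1, 'c'), add 'bc' as idx 2
Step 3: w='' (idx 0), next='c' -> output (0, 'c'), add 'c' as idx 3
Step 4: w='bc' (idx 2), next='b' -> output (2, 'b'), add 'bcb' as idx 4
Step 5: w='c' (idx 3), next='c' -> output (3, 'c'), add 'cc' as idx 5
Step 6: w='b' (idx 1), end of input -> output (1, '')


Encoded: [(0, 'b'), (1, 'c'), (0, 'c'), (2, 'b'), (3, 'c'), (1, '')]


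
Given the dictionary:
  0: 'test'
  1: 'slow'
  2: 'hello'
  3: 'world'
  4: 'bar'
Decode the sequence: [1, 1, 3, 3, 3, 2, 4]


Look up each index in the dictionary:
  1 -> 'slow'
  1 -> 'slow'
  3 -> 'world'
  3 -> 'world'
  3 -> 'world'
  2 -> 'hello'
  4 -> 'bar'

Decoded: "slow slow world world world hello bar"


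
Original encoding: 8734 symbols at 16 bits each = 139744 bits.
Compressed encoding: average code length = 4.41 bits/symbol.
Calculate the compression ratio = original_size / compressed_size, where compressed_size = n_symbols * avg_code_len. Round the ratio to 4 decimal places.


original_size = n_symbols * orig_bits = 8734 * 16 = 139744 bits
compressed_size = n_symbols * avg_code_len = 8734 * 4.41 = 38516.94 bits
ratio = original_size / compressed_size = 139744 / 38516.94 = 3.6281

Compression ratio = 3.6281


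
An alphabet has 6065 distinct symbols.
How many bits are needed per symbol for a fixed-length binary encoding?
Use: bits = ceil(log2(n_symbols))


log2(6065) = 12.5663
Bracket: 2^12 = 4096 < 6065 <= 2^13 = 8192
So ceil(log2(6065)) = 13

bits = ceil(log2(6065)) = ceil(12.5663) = 13 bits


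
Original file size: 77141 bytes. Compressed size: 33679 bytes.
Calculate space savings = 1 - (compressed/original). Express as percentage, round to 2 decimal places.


ratio = compressed/original = 33679/77141 = 0.43659
savings = 1 - ratio = 1 - 0.43659 = 0.56341
as a percentage: 0.56341 * 100 = 56.34%

Space savings = 1 - 33679/77141 = 56.34%


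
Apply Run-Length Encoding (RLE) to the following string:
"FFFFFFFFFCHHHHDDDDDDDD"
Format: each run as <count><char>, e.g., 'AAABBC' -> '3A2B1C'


Scanning runs left to right:
  i=0: run of 'F' x 9 -> '9F'
  i=9: run of 'C' x 1 -> '1C'
  i=10: run of 'H' x 4 -> '4H'
  i=14: run of 'D' x 8 -> '8D'

RLE = 9F1C4H8D


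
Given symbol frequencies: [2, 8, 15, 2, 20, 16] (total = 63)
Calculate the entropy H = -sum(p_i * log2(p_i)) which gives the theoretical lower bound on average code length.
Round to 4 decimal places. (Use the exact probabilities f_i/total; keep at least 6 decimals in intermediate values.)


Per-symbol terms -p_i * log2(p_i) with p_i = f_i/63:
  p = 2/63 = 0.031746: log2(p) = -4.977280, -p*log2(p) = 0.158009
  p = 8/63 = 0.126984: log2(p) = -2.977280, -p*log2(p) = 0.378067
  p = 15/63 = 0.238095: log2(p) = -2.070389, -p*log2(p) = 0.492950
  p = 2/63 = 0.031746: log2(p) = -4.977280, -p*log2(p) = 0.158009
  p = 20/63 = 0.317460: log2(p) = -1.655352, -p*log2(p) = 0.525509
  p = 16/63 = 0.253968: log2(p) = -1.977280, -p*log2(p) = 0.502166
H = 0.158009 + 0.378067 + 0.492950 + 0.158009 + 0.525509 + 0.502166 = 2.214710

H = 2.2147 bits/symbol


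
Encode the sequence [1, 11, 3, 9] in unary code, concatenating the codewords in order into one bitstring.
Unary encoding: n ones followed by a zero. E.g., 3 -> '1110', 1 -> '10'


Encode each number as n ones followed by a terminating 0:
  1 -> 10 (2 bits)
  11 -> 111111111110 (12 bits)
  3 -> 1110 (4 bits)
  9 -> 1111111110 (10 bits)
Total length = 2 + 12 + 4 + 10 = 28 bits.

Unary([1, 11, 3, 9]) = 1011111111111011101111111110 (28 bits)


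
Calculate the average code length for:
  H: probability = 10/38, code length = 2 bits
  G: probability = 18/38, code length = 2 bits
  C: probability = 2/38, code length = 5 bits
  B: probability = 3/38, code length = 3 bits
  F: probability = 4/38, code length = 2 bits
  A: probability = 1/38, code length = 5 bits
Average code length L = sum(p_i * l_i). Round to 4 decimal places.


Weighted contributions p_i * l_i:
  H: (10/38) * 2 = 20/38
  G: (18/38) * 2 = 36/38
  C: (2/38) * 5 = 10/38
  B: (3/38) * 3 = 9/38
  F: (4/38) * 2 = 8/38
  A: (1/38) * 5 = 5/38
Sum = (20 + 36 + 10 + 9 + 8 + 5)/38 = 88/38

L = 88/38 = 2.3158 bits/symbol


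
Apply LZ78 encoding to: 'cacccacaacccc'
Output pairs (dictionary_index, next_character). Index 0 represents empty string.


LZ78 encoding steps:
Dictionary: {0: ''}
Step 1: w='' (idx 0), next='c' -> output (0, 'c'), add 'c' as idx 1
Step 2: w='' (idx 0), next='a' -> output (0, 'a'), add 'a' as idx 2
Step 3: w='c' (idx 1), next='c' -> output (1, 'c'), add 'cc' as idx 3
Step 4: w='c' (idx 1), next='a' -> output (1, 'a'), add 'ca' as idx 4
Step 5: w='ca' (idx 4), next='a' -> output (4, 'a'), add 'caa' as idx 5
Step 6: w='cc' (idx 3), next='c' -> output (3, 'c'), add 'ccc' as idx 6
Step 7: w='c' (idx 1), end of input -> output (1, '')


Encoded: [(0, 'c'), (0, 'a'), (1, 'c'), (1, 'a'), (4, 'a'), (3, 'c'), (1, '')]


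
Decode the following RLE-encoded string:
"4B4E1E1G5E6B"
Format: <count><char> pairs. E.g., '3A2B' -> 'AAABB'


Expanding each <count><char> pair:
  4B -> 'BBBB'
  4E -> 'EEEE'
  1E -> 'E'
  1G -> 'G'
  5E -> 'EEEEE'
  6B -> 'BBBBBB'

Decoded = BBBBEEEEEGEEEEEBBBBBB


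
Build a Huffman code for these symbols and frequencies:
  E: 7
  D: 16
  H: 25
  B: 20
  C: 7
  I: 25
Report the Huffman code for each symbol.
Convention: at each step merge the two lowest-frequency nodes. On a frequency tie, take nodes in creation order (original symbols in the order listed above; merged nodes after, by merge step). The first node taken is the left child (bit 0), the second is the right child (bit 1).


Huffman tree construction:
Step 1: Merge E(7) + C(7) = 14
Step 2: Merge (E+C)(14) + D(16) = 30
Step 3: Merge B(20) + H(25) = 45
Step 4: Merge I(25) + ((E+C)+D)(30) = 55
Step 5: Merge (B+H)(45) + (I+((E+C)+D))(55) = 100
Read each symbol's code off the tree from the root (left child = 0, right child = 1).

Codes:
  E: 1100 (length 4)
  D: 111 (length 3)
  H: 01 (length 2)
  B: 00 (length 2)
  C: 1101 (length 4)
  I: 10 (length 2)
Average code length: 244/100 = 2.4400 bits/symbol


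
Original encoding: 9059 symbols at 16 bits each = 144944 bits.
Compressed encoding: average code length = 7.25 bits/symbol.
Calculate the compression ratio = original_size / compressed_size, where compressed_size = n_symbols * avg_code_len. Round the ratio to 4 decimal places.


original_size = n_symbols * orig_bits = 9059 * 16 = 144944 bits
compressed_size = n_symbols * avg_code_len = 9059 * 7.25 = 65677.75 bits
ratio = original_size / compressed_size = 144944 / 65677.75 = 2.2069

Compression ratio = 2.2069


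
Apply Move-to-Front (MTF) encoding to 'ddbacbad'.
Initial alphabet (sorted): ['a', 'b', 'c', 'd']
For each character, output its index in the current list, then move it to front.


MTF encoding:
'd': index 3 in ['a', 'b', 'c', 'd'] -> ['d', 'a', 'b', 'c']
'd': index 0 in ['d', 'a', 'b', 'c'] -> ['d', 'a', 'b', 'c']
'b': index 2 in ['d', 'a', 'b', 'c'] -> ['b', 'd', 'a', 'c']
'a': index 2 in ['b', 'd', 'a', 'c'] -> ['a', 'b', 'd', 'c']
'c': index 3 in ['a', 'b', 'd', 'c'] -> ['c', 'a', 'b', 'd']
'b': index 2 in ['c', 'a', 'b', 'd'] -> ['b', 'c', 'a', 'd']
'a': index 2 in ['b', 'c', 'a', 'd'] -> ['a', 'b', 'c', 'd']
'd': index 3 in ['a', 'b', 'c', 'd'] -> ['d', 'a', 'b', 'c']


Output: [3, 0, 2, 2, 3, 2, 2, 3]


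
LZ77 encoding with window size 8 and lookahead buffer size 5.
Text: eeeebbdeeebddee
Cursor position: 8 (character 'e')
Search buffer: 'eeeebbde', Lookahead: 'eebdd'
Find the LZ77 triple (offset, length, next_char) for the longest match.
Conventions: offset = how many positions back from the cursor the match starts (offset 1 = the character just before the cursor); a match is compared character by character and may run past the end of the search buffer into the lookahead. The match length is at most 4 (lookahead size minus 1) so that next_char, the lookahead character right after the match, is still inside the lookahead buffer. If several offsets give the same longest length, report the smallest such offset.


Try each offset into the search buffer:
  offset=1 (pos 7, char 'e'): match length 2
  offset=2 (pos 6, char 'd'): match length 0
  offset=3 (pos 5, char 'b'): match length 0
  offset=4 (pos 4, char 'b'): match length 0
  offset=5 (pos 3, char 'e'): match length 1
  offset=6 (pos 2, char 'e'): match length 3
  offset=7 (pos 1, char 'e'): match length 2
  offset=8 (pos 0, char 'e'): match length 2
Longest match has length 3 at offset 6.
next_char = character at position 8 + 3 = 11 -> 'd'

Best match: offset=6, length=3 (matching 'eeb' starting at position 2)
LZ77 triple: (6, 3, 'd')


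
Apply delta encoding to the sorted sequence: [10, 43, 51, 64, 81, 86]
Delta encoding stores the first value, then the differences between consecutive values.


First value: 10
Deltas:
  43 - 10 = 33
  51 - 43 = 8
  64 - 51 = 13
  81 - 64 = 17
  86 - 81 = 5


Delta encoded: [10, 33, 8, 13, 17, 5]


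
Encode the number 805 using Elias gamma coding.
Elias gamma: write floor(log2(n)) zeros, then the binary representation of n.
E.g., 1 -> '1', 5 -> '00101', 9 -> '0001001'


num_bits = floor(log2(805)) + 1 = 10
leading_zeros = num_bits - 1 = 9
binary(805) = 1100100101

Elias gamma(805) = '000000000' + '1100100101' = 0000000001100100101 (19 bits)


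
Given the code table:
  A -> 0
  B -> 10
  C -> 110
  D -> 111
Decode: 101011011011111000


Decoding:
10 -> B
10 -> B
110 -> C
110 -> C
111 -> D
110 -> C
0 -> A
0 -> A


Result: BBCCDCAA


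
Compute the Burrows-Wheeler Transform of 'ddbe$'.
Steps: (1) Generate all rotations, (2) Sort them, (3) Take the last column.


Rotations (sorted):
  0: $ddbe -> last char: e
  1: be$dd -> last char: d
  2: dbe$d -> last char: d
  3: ddbe$ -> last char: $
  4: e$ddb -> last char: b


BWT = edd$b


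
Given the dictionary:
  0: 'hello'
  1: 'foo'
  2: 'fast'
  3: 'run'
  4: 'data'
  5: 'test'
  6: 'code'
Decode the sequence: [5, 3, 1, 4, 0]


Look up each index in the dictionary:
  5 -> 'test'
  3 -> 'run'
  1 -> 'foo'
  4 -> 'data'
  0 -> 'hello'

Decoded: "test run foo data hello"


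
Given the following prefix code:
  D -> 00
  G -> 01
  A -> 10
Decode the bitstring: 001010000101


Decoding step by step:
Bits 00 -> D
Bits 10 -> A
Bits 10 -> A
Bits 00 -> D
Bits 01 -> G
Bits 01 -> G


Decoded message: DAADGG


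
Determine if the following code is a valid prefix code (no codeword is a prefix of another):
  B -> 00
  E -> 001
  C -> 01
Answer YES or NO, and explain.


Checking each pair (does one codeword prefix another?):
  B='00' vs E='001': prefix -- VIOLATION

NO -- this is NOT a valid prefix code. B (00) is a prefix of E (001).


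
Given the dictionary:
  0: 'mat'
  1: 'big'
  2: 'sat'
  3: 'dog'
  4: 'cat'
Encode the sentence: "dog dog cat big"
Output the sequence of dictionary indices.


Look up each word in the dictionary:
  'dog' -> 3
  'dog' -> 3
  'cat' -> 4
  'big' -> 1

Encoded: [3, 3, 4, 1]


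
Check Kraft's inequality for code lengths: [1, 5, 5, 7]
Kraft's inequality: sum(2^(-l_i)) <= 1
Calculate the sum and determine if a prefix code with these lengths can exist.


Sum = 2^(-1) + 2^(-5) + 2^(-5) + 2^(-7)
    = 0.5 + 0.03125 + 0.03125 + 0.0078125
    = 73/128 = 0.5703125
Since 0.5703125 <= 1, Kraft's inequality IS satisfied.
A prefix code with these lengths CAN exist.

Kraft sum = 0.5703125. Satisfied.


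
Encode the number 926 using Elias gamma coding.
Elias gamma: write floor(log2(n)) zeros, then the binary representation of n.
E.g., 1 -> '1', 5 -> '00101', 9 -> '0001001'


num_bits = floor(log2(926)) + 1 = 10
leading_zeros = num_bits - 1 = 9
binary(926) = 1110011110

Elias gamma(926) = '000000000' + '1110011110' = 0000000001110011110 (19 bits)


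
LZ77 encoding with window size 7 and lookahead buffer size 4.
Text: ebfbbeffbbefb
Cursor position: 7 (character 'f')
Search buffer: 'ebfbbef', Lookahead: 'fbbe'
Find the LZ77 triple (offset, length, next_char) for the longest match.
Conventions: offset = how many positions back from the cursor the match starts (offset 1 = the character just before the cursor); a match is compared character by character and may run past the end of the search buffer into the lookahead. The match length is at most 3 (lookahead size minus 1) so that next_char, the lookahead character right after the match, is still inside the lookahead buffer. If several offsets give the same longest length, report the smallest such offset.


Try each offset into the search buffer:
  offset=1 (pos 6, char 'f'): match length 1
  offset=2 (pos 5, char 'e'): match length 0
  offset=3 (pos 4, char 'b'): match length 0
  offset=4 (pos 3, char 'b'): match length 0
  offset=5 (pos 2, char 'f'): match length 3
  offset=6 (pos 1, char 'b'): match length 0
  offset=7 (pos 0, char 'e'): match length 0
Longest match has length 3 at offset 5.
next_char = character at position 7 + 3 = 10 -> 'e'

Best match: offset=5, length=3 (matching 'fbb' starting at position 2)
LZ77 triple: (5, 3, 'e')
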